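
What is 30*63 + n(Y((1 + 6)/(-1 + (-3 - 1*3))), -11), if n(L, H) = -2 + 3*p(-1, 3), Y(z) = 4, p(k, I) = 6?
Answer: 1906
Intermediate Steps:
n(L, H) = 16 (n(L, H) = -2 + 3*6 = -2 + 18 = 16)
30*63 + n(Y((1 + 6)/(-1 + (-3 - 1*3))), -11) = 30*63 + 16 = 1890 + 16 = 1906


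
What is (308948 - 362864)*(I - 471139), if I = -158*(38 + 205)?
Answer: 27471981228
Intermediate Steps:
I = -38394 (I = -158*243 = -38394)
(308948 - 362864)*(I - 471139) = (308948 - 362864)*(-38394 - 471139) = -53916*(-509533) = 27471981228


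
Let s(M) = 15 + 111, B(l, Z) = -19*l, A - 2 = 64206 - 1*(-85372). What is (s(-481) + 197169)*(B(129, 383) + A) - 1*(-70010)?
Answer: 29027886065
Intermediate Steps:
A = 149580 (A = 2 + (64206 - 1*(-85372)) = 2 + (64206 + 85372) = 2 + 149578 = 149580)
s(M) = 126
(s(-481) + 197169)*(B(129, 383) + A) - 1*(-70010) = (126 + 197169)*(-19*129 + 149580) - 1*(-70010) = 197295*(-2451 + 149580) + 70010 = 197295*147129 + 70010 = 29027816055 + 70010 = 29027886065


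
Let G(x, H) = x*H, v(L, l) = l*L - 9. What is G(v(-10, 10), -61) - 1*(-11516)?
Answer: 18165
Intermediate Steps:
v(L, l) = -9 + L*l (v(L, l) = L*l - 9 = -9 + L*l)
G(x, H) = H*x
G(v(-10, 10), -61) - 1*(-11516) = -61*(-9 - 10*10) - 1*(-11516) = -61*(-9 - 100) + 11516 = -61*(-109) + 11516 = 6649 + 11516 = 18165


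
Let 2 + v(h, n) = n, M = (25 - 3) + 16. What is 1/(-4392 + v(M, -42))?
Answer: -1/4436 ≈ -0.00022543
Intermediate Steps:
M = 38 (M = 22 + 16 = 38)
v(h, n) = -2 + n
1/(-4392 + v(M, -42)) = 1/(-4392 + (-2 - 42)) = 1/(-4392 - 44) = 1/(-4436) = -1/4436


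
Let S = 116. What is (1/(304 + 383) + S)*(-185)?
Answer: -14743205/687 ≈ -21460.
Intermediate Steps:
(1/(304 + 383) + S)*(-185) = (1/(304 + 383) + 116)*(-185) = (1/687 + 116)*(-185) = (79693/687)*(-185) = -14743205/687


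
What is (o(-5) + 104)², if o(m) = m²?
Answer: 16641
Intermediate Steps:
(o(-5) + 104)² = ((-5)² + 104)² = (25 + 104)² = 129² = 16641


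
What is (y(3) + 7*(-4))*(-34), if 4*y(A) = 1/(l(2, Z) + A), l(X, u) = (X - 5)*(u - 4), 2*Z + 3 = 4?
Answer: 25687/27 ≈ 951.37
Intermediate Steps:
Z = ½ (Z = -3/2 + (½)*4 = -3/2 + 2 = ½ ≈ 0.50000)
l(X, u) = (-5 + X)*(-4 + u)
y(A) = 1/(4*(21/2 + A)) (y(A) = 1/(4*((20 - 5*½ - 4*2 + 2*(½)) + A)) = 1/(4*((20 - 5/2 - 8 + 1) + A)) = 1/(4*(21/2 + A)))
(y(3) + 7*(-4))*(-34) = (1/(2*(21 + 2*3)) + 7*(-4))*(-34) = (1/(2*(21 + 6)) - 28)*(-34) = ((½)/27 - 28)*(-34) = ((½)*(1/27) - 28)*(-34) = (1/54 - 28)*(-34) = -1511/54*(-34) = 25687/27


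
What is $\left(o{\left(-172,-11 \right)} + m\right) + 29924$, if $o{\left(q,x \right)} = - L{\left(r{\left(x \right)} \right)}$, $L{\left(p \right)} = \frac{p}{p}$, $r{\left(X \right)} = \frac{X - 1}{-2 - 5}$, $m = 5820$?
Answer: $35743$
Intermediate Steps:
$r{\left(X \right)} = \frac{1}{7} - \frac{X}{7}$ ($r{\left(X \right)} = \frac{-1 + X}{-7} = \left(-1 + X\right) \left(- \frac{1}{7}\right) = \frac{1}{7} - \frac{X}{7}$)
$L{\left(p \right)} = 1$
$o{\left(q,x \right)} = -1$ ($o{\left(q,x \right)} = \left(-1\right) 1 = -1$)
$\left(o{\left(-172,-11 \right)} + m\right) + 29924 = \left(-1 + 5820\right) + 29924 = 5819 + 29924 = 35743$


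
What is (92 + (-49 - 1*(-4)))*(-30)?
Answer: -1410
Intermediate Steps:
(92 + (-49 - 1*(-4)))*(-30) = (92 + (-49 + 4))*(-30) = (92 - 45)*(-30) = 47*(-30) = -1410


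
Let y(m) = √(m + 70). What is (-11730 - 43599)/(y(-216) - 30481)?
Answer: 562161083/309697169 + 18443*I*√146/309697169 ≈ 1.8152 + 0.00071957*I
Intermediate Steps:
y(m) = √(70 + m)
(-11730 - 43599)/(y(-216) - 30481) = (-11730 - 43599)/(√(70 - 216) - 30481) = -55329/(√(-146) - 30481) = -55329/(I*√146 - 30481) = -55329/(-30481 + I*√146)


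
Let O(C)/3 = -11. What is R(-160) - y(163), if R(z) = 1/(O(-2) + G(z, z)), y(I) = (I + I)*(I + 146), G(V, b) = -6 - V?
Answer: -12188813/121 ≈ -1.0073e+5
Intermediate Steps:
O(C) = -33 (O(C) = 3*(-11) = -33)
y(I) = 2*I*(146 + I) (y(I) = (2*I)*(146 + I) = 2*I*(146 + I))
R(z) = 1/(-39 - z) (R(z) = 1/(-33 + (-6 - z)) = 1/(-39 - z))
R(-160) - y(163) = -1/(39 - 160) - 2*163*(146 + 163) = -1/(-121) - 2*163*309 = -1*(-1/121) - 1*100734 = 1/121 - 100734 = -12188813/121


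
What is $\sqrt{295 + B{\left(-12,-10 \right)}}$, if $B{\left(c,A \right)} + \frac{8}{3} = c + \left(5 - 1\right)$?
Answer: $\frac{\sqrt{2559}}{3} \approx 16.862$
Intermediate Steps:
$B{\left(c,A \right)} = \frac{4}{3} + c$ ($B{\left(c,A \right)} = - \frac{8}{3} + \left(c + \left(5 - 1\right)\right) = - \frac{8}{3} + \left(c + 4\right) = - \frac{8}{3} + \left(4 + c\right) = \frac{4}{3} + c$)
$\sqrt{295 + B{\left(-12,-10 \right)}} = \sqrt{295 + \left(\frac{4}{3} - 12\right)} = \sqrt{295 - \frac{32}{3}} = \sqrt{\frac{853}{3}} = \frac{\sqrt{2559}}{3}$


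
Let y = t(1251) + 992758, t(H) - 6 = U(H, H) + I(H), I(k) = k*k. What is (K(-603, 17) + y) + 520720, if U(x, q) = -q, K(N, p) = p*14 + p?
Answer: 3077489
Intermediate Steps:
K(N, p) = 15*p (K(N, p) = 14*p + p = 15*p)
I(k) = k²
t(H) = 6 + H² - H (t(H) = 6 + (-H + H²) = 6 + (H² - H) = 6 + H² - H)
y = 2556514 (y = (6 + 1251² - 1*1251) + 992758 = (6 + 1565001 - 1251) + 992758 = 1563756 + 992758 = 2556514)
(K(-603, 17) + y) + 520720 = (15*17 + 2556514) + 520720 = (255 + 2556514) + 520720 = 2556769 + 520720 = 3077489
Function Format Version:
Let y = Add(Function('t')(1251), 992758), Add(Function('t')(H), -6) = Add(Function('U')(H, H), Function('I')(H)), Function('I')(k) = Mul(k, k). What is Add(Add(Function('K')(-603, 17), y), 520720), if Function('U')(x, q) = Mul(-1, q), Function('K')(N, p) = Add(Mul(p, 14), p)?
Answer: 3077489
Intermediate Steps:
Function('K')(N, p) = Mul(15, p) (Function('K')(N, p) = Add(Mul(14, p), p) = Mul(15, p))
Function('I')(k) = Pow(k, 2)
Function('t')(H) = Add(6, Pow(H, 2), Mul(-1, H)) (Function('t')(H) = Add(6, Add(Mul(-1, H), Pow(H, 2))) = Add(6, Add(Pow(H, 2), Mul(-1, H))) = Add(6, Pow(H, 2), Mul(-1, H)))
y = 2556514 (y = Add(Add(6, Pow(1251, 2), Mul(-1, 1251)), 992758) = Add(Add(6, 1565001, -1251), 992758) = Add(1563756, 992758) = 2556514)
Add(Add(Function('K')(-603, 17), y), 520720) = Add(Add(Mul(15, 17), 2556514), 520720) = Add(Add(255, 2556514), 520720) = Add(2556769, 520720) = 3077489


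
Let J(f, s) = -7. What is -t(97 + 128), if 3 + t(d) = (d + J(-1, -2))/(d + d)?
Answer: 566/225 ≈ 2.5156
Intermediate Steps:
t(d) = -3 + (-7 + d)/(2*d) (t(d) = -3 + (d - 7)/(d + d) = -3 + (-7 + d)/((2*d)) = -3 + (-7 + d)*(1/(2*d)) = -3 + (-7 + d)/(2*d))
-t(97 + 128) = -(-7 - 5*(97 + 128))/(2*(97 + 128)) = -(-7 - 5*225)/(2*225) = -(-7 - 1125)/(2*225) = -(-1132)/(2*225) = -1*(-566/225) = 566/225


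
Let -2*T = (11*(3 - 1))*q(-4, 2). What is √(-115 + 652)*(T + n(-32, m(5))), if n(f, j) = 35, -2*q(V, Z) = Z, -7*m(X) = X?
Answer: 46*√537 ≈ 1066.0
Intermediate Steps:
m(X) = -X/7
q(V, Z) = -Z/2
T = 11 (T = -11*(3 - 1)*(-½*2)/2 = -11*2*(-1)/2 = -11*(-1) = -½*(-22) = 11)
√(-115 + 652)*(T + n(-32, m(5))) = √(-115 + 652)*(11 + 35) = √537*46 = 46*√537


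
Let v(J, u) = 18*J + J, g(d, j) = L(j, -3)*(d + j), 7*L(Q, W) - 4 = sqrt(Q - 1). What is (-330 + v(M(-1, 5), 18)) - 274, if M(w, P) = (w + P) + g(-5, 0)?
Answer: -4076/7 - 95*I/7 ≈ -582.29 - 13.571*I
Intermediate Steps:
L(Q, W) = 4/7 + sqrt(-1 + Q)/7 (L(Q, W) = 4/7 + sqrt(Q - 1)/7 = 4/7 + sqrt(-1 + Q)/7)
g(d, j) = (4/7 + sqrt(-1 + j)/7)*(d + j)
M(w, P) = -20/7 + P + w - 5*I/7 (M(w, P) = (w + P) + (4 + sqrt(-1 + 0))*(-5 + 0)/7 = (P + w) + (1/7)*(4 + sqrt(-1))*(-5) = (P + w) + (1/7)*(4 + I)*(-5) = (P + w) + (-20/7 - 5*I/7) = -20/7 + P + w - 5*I/7)
v(J, u) = 19*J
(-330 + v(M(-1, 5), 18)) - 274 = (-330 + 19*(-20/7 + 5 - 1 - 5*I/7)) - 274 = (-330 + 19*(8/7 - 5*I/7)) - 274 = (-330 + (152/7 - 95*I/7)) - 274 = (-2158/7 - 95*I/7) - 274 = -4076/7 - 95*I/7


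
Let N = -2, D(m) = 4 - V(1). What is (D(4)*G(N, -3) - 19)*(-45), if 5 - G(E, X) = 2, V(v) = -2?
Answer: 45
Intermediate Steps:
D(m) = 6 (D(m) = 4 - 1*(-2) = 4 + 2 = 6)
G(E, X) = 3 (G(E, X) = 5 - 1*2 = 5 - 2 = 3)
(D(4)*G(N, -3) - 19)*(-45) = (6*3 - 19)*(-45) = (18 - 19)*(-45) = -1*(-45) = 45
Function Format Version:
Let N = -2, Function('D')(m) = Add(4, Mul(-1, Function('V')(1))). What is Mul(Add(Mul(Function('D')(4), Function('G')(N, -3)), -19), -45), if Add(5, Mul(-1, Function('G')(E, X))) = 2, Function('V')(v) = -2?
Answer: 45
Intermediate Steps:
Function('D')(m) = 6 (Function('D')(m) = Add(4, Mul(-1, -2)) = Add(4, 2) = 6)
Function('G')(E, X) = 3 (Function('G')(E, X) = Add(5, Mul(-1, 2)) = Add(5, -2) = 3)
Mul(Add(Mul(Function('D')(4), Function('G')(N, -3)), -19), -45) = Mul(Add(Mul(6, 3), -19), -45) = Mul(Add(18, -19), -45) = Mul(-1, -45) = 45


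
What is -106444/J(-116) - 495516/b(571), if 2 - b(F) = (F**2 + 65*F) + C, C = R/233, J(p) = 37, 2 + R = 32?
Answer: -2250619462373/782687936 ≈ -2875.5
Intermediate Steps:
R = 30 (R = -2 + 32 = 30)
C = 30/233 ≈ 0.12876
b(F) = 436/233 - F**2 - 65*F (b(F) = 2 - ((F**2 + 65*F) + 30/233) = 2 - (30/233 + F**2 + 65*F) = 2 + (-30/233 - F**2 - 65*F) = 436/233 - F**2 - 65*F)
-106444/J(-116) - 495516/b(571) = -106444/37 - 495516/(436/233 - 1*571**2 - 65*571) = -106444*1/37 - 495516/(436/233 - 1*326041 - 37115) = -106444/37 - 495516/(436/233 - 326041 - 37115) = -106444/37 - 495516/(-84614912/233) = -106444/37 - 495516*(-233/84614912) = -106444/37 + 28863807/21153728 = -2250619462373/782687936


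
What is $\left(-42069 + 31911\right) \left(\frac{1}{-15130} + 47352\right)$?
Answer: $- \frac{3638777219961}{7565} \approx -4.81 \cdot 10^{8}$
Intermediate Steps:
$\left(-42069 + 31911\right) \left(\frac{1}{-15130} + 47352\right) = - 10158 \left(- \frac{1}{15130} + 47352\right) = \left(-10158\right) \frac{716435759}{15130} = - \frac{3638777219961}{7565}$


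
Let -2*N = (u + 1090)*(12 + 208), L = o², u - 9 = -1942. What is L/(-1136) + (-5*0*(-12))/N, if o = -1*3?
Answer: -9/1136 ≈ -0.0079225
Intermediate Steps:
u = -1933 (u = 9 - 1942 = -1933)
o = -3
L = 9 (L = (-3)² = 9)
N = 92730 (N = -(-1933 + 1090)*(12 + 208)/2 = -(-843)*220/2 = -½*(-185460) = 92730)
L/(-1136) + (-5*0*(-12))/N = 9/(-1136) + (-5*0*(-12))/92730 = 9*(-1/1136) + (0*(-12))*(1/92730) = -9/1136 + 0*(1/92730) = -9/1136 + 0 = -9/1136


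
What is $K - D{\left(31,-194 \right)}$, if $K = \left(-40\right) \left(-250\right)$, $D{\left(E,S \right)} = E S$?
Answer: $16014$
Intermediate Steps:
$K = 10000$
$K - D{\left(31,-194 \right)} = 10000 - 31 \left(-194\right) = 10000 - -6014 = 10000 + 6014 = 16014$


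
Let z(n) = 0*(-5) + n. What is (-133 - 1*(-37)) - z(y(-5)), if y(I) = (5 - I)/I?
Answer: -94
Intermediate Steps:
y(I) = (5 - I)/I
z(n) = n (z(n) = 0 + n = n)
(-133 - 1*(-37)) - z(y(-5)) = (-133 - 1*(-37)) - (5 - 1*(-5))/(-5) = (-133 + 37) - (-1)*(5 + 5)/5 = -96 - (-1)*10/5 = -96 - 1*(-2) = -96 + 2 = -94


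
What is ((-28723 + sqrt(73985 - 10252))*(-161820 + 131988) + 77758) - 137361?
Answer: 856804933 - 29832*sqrt(63733) ≈ 8.4927e+8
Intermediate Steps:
((-28723 + sqrt(73985 - 10252))*(-161820 + 131988) + 77758) - 137361 = ((-28723 + sqrt(63733))*(-29832) + 77758) - 137361 = ((856864536 - 29832*sqrt(63733)) + 77758) - 137361 = (856942294 - 29832*sqrt(63733)) - 137361 = 856804933 - 29832*sqrt(63733)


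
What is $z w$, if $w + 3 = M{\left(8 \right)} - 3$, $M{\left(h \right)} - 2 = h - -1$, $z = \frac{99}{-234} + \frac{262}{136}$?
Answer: $\frac{6645}{884} \approx 7.517$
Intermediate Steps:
$z = \frac{1329}{884}$ ($z = 99 \left(- \frac{1}{234}\right) + 262 \cdot \frac{1}{136} = - \frac{11}{26} + \frac{131}{68} = \frac{1329}{884} \approx 1.5034$)
$M{\left(h \right)} = 3 + h$ ($M{\left(h \right)} = 2 + \left(h - -1\right) = 2 + \left(h + 1\right) = 2 + \left(1 + h\right) = 3 + h$)
$w = 5$ ($w = -3 + \left(\left(3 + 8\right) - 3\right) = -3 + \left(11 - 3\right) = -3 + 8 = 5$)
$z w = \frac{1329}{884} \cdot 5 = \frac{6645}{884}$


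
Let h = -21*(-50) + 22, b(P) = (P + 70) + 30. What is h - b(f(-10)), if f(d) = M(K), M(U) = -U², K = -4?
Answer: 988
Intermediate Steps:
f(d) = -16 (f(d) = -1*(-4)² = -1*16 = -16)
b(P) = 100 + P (b(P) = (70 + P) + 30 = 100 + P)
h = 1072 (h = 1050 + 22 = 1072)
h - b(f(-10)) = 1072 - (100 - 16) = 1072 - 1*84 = 1072 - 84 = 988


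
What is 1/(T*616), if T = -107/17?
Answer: -17/65912 ≈ -0.00025792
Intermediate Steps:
T = -107/17 (T = -107*1/17 = -107/17 ≈ -6.2941)
1/(T*616) = 1/(-107/17*616) = 1/(-65912/17) = -17/65912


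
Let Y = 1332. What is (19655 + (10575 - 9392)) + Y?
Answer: 22170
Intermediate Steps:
(19655 + (10575 - 9392)) + Y = (19655 + (10575 - 9392)) + 1332 = (19655 + 1183) + 1332 = 20838 + 1332 = 22170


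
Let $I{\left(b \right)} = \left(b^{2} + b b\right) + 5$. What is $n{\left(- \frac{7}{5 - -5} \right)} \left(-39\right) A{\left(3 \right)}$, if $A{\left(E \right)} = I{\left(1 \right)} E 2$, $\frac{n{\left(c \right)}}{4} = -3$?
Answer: $19656$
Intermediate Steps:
$I{\left(b \right)} = 5 + 2 b^{2}$ ($I{\left(b \right)} = \left(b^{2} + b^{2}\right) + 5 = 2 b^{2} + 5 = 5 + 2 b^{2}$)
$n{\left(c \right)} = -12$ ($n{\left(c \right)} = 4 \left(-3\right) = -12$)
$A{\left(E \right)} = 14 E$ ($A{\left(E \right)} = \left(5 + 2 \cdot 1^{2}\right) E 2 = \left(5 + 2 \cdot 1\right) 2 E = \left(5 + 2\right) 2 E = 7 \cdot 2 E = 14 E$)
$n{\left(- \frac{7}{5 - -5} \right)} \left(-39\right) A{\left(3 \right)} = \left(-12\right) \left(-39\right) 14 \cdot 3 = 468 \cdot 42 = 19656$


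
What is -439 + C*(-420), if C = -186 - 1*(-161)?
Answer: 10061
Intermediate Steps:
C = -25 (C = -186 + 161 = -25)
-439 + C*(-420) = -439 - 25*(-420) = -439 + 10500 = 10061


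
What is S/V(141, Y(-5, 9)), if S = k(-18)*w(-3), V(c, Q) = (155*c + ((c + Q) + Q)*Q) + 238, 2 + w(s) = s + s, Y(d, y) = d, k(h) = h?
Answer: 8/1191 ≈ 0.0067170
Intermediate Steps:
w(s) = -2 + 2*s (w(s) = -2 + (s + s) = -2 + 2*s)
V(c, Q) = 238 + 155*c + Q*(c + 2*Q) (V(c, Q) = (155*c + ((Q + c) + Q)*Q) + 238 = (155*c + (c + 2*Q)*Q) + 238 = (155*c + Q*(c + 2*Q)) + 238 = 238 + 155*c + Q*(c + 2*Q))
S = 144 (S = -18*(-2 + 2*(-3)) = -18*(-2 - 6) = -18*(-8) = 144)
S/V(141, Y(-5, 9)) = 144/(238 + 2*(-5)**2 + 155*141 - 5*141) = 144/(238 + 2*25 + 21855 - 705) = 144/(238 + 50 + 21855 - 705) = 144/21438 = 144*(1/21438) = 8/1191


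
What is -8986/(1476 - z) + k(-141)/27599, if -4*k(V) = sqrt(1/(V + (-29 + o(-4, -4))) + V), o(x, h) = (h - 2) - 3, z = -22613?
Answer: -8986/24089 - I*sqrt(1129490)/9880442 ≈ -0.37303 - 0.00010756*I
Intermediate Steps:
o(x, h) = -5 + h (o(x, h) = (-2 + h) - 3 = -5 + h)
k(V) = -sqrt(V + 1/(-38 + V))/4 (k(V) = -sqrt(1/(V + (-29 + (-5 - 4))) + V)/4 = -sqrt(1/(V + (-29 - 9)) + V)/4 = -sqrt(1/(V - 38) + V)/4 = -sqrt(1/(-38 + V) + V)/4 = -sqrt(V + 1/(-38 + V))/4)
-8986/(1476 - z) + k(-141)/27599 = -8986/(1476 - 1*(-22613)) - I*sqrt(-1/(-38 - 141))*sqrt(1 - 141*(-38 - 141))/4/27599 = -8986/(1476 + 22613) - I*sqrt(-1/(-179))*sqrt(1 - 141*(-179))/4*(1/27599) = -8986/24089 - 2*I*sqrt(1129490)/179/4*(1/27599) = -8986*1/24089 - 2*I*sqrt(1129490)/179/4*(1/27599) = -8986/24089 - I*sqrt(1129490)/358*(1/27599) = -8986/24089 - I*sqrt(1129490)/9880442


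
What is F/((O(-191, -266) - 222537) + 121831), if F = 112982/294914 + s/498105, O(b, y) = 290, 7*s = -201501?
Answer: -2323005749/717058777477560 ≈ -3.2396e-6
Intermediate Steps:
s = -201501/7 (s = (1/7)*(-201501) = -201501/7 ≈ -28786.)
F = 18584045992/57127053655 (F = 112982/294914 - 201501/7/498105 = 112982*(1/294914) - 201501/7*1/498105 = 56491/147457 - 22389/387415 = 18584045992/57127053655 ≈ 0.32531)
F/((O(-191, -266) - 222537) + 121831) = 18584045992/(57127053655*((290 - 222537) + 121831)) = 18584045992/(57127053655*(-222247 + 121831)) = (18584045992/57127053655)/(-100416) = (18584045992/57127053655)*(-1/100416) = -2323005749/717058777477560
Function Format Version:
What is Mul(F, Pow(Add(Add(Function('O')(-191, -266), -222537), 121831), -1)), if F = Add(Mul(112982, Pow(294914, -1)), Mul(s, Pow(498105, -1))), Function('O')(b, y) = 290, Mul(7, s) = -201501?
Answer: Rational(-2323005749, 717058777477560) ≈ -3.2396e-6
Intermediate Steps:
s = Rational(-201501, 7) (s = Mul(Rational(1, 7), -201501) = Rational(-201501, 7) ≈ -28786.)
F = Rational(18584045992, 57127053655) (F = Add(Mul(112982, Pow(294914, -1)), Mul(Rational(-201501, 7), Pow(498105, -1))) = Add(Mul(112982, Rational(1, 294914)), Mul(Rational(-201501, 7), Rational(1, 498105))) = Add(Rational(56491, 147457), Rational(-22389, 387415)) = Rational(18584045992, 57127053655) ≈ 0.32531)
Mul(F, Pow(Add(Add(Function('O')(-191, -266), -222537), 121831), -1)) = Mul(Rational(18584045992, 57127053655), Pow(Add(Add(290, -222537), 121831), -1)) = Mul(Rational(18584045992, 57127053655), Pow(Add(-222247, 121831), -1)) = Mul(Rational(18584045992, 57127053655), Pow(-100416, -1)) = Mul(Rational(18584045992, 57127053655), Rational(-1, 100416)) = Rational(-2323005749, 717058777477560)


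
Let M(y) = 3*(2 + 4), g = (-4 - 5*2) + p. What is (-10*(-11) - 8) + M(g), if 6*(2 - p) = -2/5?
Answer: 120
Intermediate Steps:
p = 31/15 (p = 2 - (-1)/(3*5) = 2 - 1/6*(-2/5) = 2 + 1/15 = 31/15 ≈ 2.0667)
g = -179/15 (g = (-4 - 5*2) + 31/15 = (-4 - 10) + 31/15 = -14 + 31/15 = -179/15 ≈ -11.933)
M(y) = 18 (M(y) = 3*6 = 18)
(-10*(-11) - 8) + M(g) = (-10*(-11) - 8) + 18 = (110 - 8) + 18 = 102 + 18 = 120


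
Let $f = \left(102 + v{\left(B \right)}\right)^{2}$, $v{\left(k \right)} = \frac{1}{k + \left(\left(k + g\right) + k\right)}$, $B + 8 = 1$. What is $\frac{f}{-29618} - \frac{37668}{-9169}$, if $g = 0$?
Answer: $\frac{449972408495}{119761241922} \approx 3.7572$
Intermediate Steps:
$B = -7$ ($B = -8 + 1 = -7$)
$v{\left(k \right)} = \frac{1}{3 k}$ ($v{\left(k \right)} = \frac{1}{k + \left(\left(k + 0\right) + k\right)} = \frac{1}{k + \left(k + k\right)} = \frac{1}{k + 2 k} = \frac{1}{3 k}$)
$f = \frac{4583881}{441}$ ($f = \left(102 + \frac{1}{3 \left(-7\right)}\right)^{2} = \left(102 + \frac{1}{3} \left(- \frac{1}{7}\right)\right)^{2} = \left(102 - \frac{1}{21}\right)^{2} = \left(\frac{2141}{21}\right)^{2} = \frac{4583881}{441} \approx 10394.0$)
$\frac{f}{-29618} - \frac{37668}{-9169} = \frac{4583881}{441 \left(-29618\right)} - \frac{37668}{-9169} = \frac{4583881}{441} \left(- \frac{1}{29618}\right) - - \frac{37668}{9169} = - \frac{4583881}{13061538} + \frac{37668}{9169} = \frac{449972408495}{119761241922}$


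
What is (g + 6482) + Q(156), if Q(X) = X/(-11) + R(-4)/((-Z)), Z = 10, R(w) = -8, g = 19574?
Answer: 1432344/55 ≈ 26043.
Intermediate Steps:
Q(X) = ⅘ - X/11 (Q(X) = X/(-11) - 8/((-1*10)) = X*(-1/11) - 8/(-10) = -X/11 - 8*(-⅒) = -X/11 + ⅘ = ⅘ - X/11)
(g + 6482) + Q(156) = (19574 + 6482) + (⅘ - 1/11*156) = 26056 + (⅘ - 156/11) = 26056 - 736/55 = 1432344/55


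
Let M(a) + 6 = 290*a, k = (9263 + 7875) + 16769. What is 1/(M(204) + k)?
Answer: 1/93061 ≈ 1.0746e-5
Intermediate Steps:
k = 33907 (k = 17138 + 16769 = 33907)
M(a) = -6 + 290*a
1/(M(204) + k) = 1/((-6 + 290*204) + 33907) = 1/((-6 + 59160) + 33907) = 1/(59154 + 33907) = 1/93061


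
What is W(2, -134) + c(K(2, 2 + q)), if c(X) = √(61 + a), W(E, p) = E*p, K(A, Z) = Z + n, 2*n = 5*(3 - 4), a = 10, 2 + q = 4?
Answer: -268 + √71 ≈ -259.57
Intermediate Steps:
q = 2 (q = -2 + 4 = 2)
n = -5/2 (n = (5*(3 - 4))/2 = (5*(-1))/2 = (½)*(-5) = -5/2 ≈ -2.5000)
K(A, Z) = -5/2 + Z (K(A, Z) = Z - 5/2 = -5/2 + Z)
c(X) = √71 (c(X) = √(61 + 10) = √71)
W(2, -134) + c(K(2, 2 + q)) = 2*(-134) + √71 = -268 + √71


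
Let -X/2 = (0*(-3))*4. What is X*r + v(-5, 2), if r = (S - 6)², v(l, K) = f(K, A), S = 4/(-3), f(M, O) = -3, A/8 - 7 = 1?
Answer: -3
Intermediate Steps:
A = 64 (A = 56 + 8*1 = 56 + 8 = 64)
S = -4/3 (S = 4*(-⅓) = -4/3 ≈ -1.3333)
v(l, K) = -3
X = 0 (X = -2*0*(-3)*4 = -0*4 = -2*0 = 0)
r = 484/9 (r = (-4/3 - 6)² = (-22/3)² = 484/9 ≈ 53.778)
X*r + v(-5, 2) = 0*(484/9) - 3 = 0 - 3 = -3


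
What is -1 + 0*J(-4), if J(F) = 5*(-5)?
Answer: -1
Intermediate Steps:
J(F) = -25
-1 + 0*J(-4) = -1 + 0*(-25) = -1 + 0 = -1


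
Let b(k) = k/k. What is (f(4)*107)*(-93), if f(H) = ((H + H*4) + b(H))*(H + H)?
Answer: -1671768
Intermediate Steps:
b(k) = 1
f(H) = 2*H*(1 + 5*H) (f(H) = ((H + H*4) + 1)*(H + H) = ((H + 4*H) + 1)*(2*H) = (5*H + 1)*(2*H) = (1 + 5*H)*(2*H) = 2*H*(1 + 5*H))
(f(4)*107)*(-93) = ((2*4*(1 + 5*4))*107)*(-93) = ((2*4*(1 + 20))*107)*(-93) = ((2*4*21)*107)*(-93) = (168*107)*(-93) = 17976*(-93) = -1671768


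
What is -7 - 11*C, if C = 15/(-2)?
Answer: 151/2 ≈ 75.500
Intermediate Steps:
C = -15/2 (C = 15*(-1/2) = -15/2 ≈ -7.5000)
-7 - 11*C = -7 - 11*(-15/2) = -7 + 165/2 = 151/2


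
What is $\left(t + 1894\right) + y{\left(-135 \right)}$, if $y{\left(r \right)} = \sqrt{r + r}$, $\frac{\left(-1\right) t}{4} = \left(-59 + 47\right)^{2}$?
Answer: $1318 + 3 i \sqrt{30} \approx 1318.0 + 16.432 i$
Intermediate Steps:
$t = -576$ ($t = - 4 \left(-59 + 47\right)^{2} = - 4 \left(-12\right)^{2} = \left(-4\right) 144 = -576$)
$y{\left(r \right)} = \sqrt{2} \sqrt{r}$ ($y{\left(r \right)} = \sqrt{2 r} = \sqrt{2} \sqrt{r}$)
$\left(t + 1894\right) + y{\left(-135 \right)} = \left(-576 + 1894\right) + \sqrt{2} \sqrt{-135} = 1318 + \sqrt{2} \cdot 3 i \sqrt{15} = 1318 + 3 i \sqrt{30}$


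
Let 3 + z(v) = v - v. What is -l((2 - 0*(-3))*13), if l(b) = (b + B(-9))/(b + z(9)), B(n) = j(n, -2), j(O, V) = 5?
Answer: -31/23 ≈ -1.3478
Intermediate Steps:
z(v) = -3 (z(v) = -3 + (v - v) = -3 + 0 = -3)
B(n) = 5
l(b) = (5 + b)/(-3 + b) (l(b) = (b + 5)/(b - 3) = (5 + b)/(-3 + b))
-l((2 - 0*(-3))*13) = -(5 + (2 - 0*(-3))*13)/(-3 + (2 - 0*(-3))*13) = -(5 + (2 - 1*0)*13)/(-3 + (2 - 1*0)*13) = -(5 + (2 + 0)*13)/(-3 + (2 + 0)*13) = -(5 + 2*13)/(-3 + 2*13) = -(5 + 26)/(-3 + 26) = -31/23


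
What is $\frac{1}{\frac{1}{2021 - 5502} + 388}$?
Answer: $\frac{3481}{1350627} \approx 0.0025773$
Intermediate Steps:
$\frac{1}{\frac{1}{2021 - 5502} + 388} = \frac{1}{\frac{1}{-3481} + 388} = \frac{1}{- \frac{1}{3481} + 388} = \frac{1}{\frac{1350627}{3481}} = \frac{3481}{1350627}$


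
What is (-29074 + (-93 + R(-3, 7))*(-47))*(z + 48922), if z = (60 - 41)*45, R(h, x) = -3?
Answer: -1222622674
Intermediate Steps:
z = 855 (z = 19*45 = 855)
(-29074 + (-93 + R(-3, 7))*(-47))*(z + 48922) = (-29074 + (-93 - 3)*(-47))*(855 + 48922) = (-29074 - 96*(-47))*49777 = (-29074 + 4512)*49777 = -24562*49777 = -1222622674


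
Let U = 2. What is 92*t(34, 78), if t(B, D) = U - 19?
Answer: -1564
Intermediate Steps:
t(B, D) = -17 (t(B, D) = 2 - 19 = -17)
92*t(34, 78) = 92*(-17) = -1564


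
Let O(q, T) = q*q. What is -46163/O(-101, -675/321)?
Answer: -46163/10201 ≈ -4.5253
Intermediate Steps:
O(q, T) = q²
-46163/O(-101, -675/321) = -46163/((-101)²) = -46163/10201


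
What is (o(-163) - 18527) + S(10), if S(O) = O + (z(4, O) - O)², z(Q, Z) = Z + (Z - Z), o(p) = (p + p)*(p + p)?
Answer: 87759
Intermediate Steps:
o(p) = 4*p² (o(p) = (2*p)*(2*p) = 4*p²)
z(Q, Z) = Z (z(Q, Z) = Z + 0 = Z)
S(O) = O (S(O) = O + (O - O)² = O + 0² = O + 0 = O)
(o(-163) - 18527) + S(10) = (4*(-163)² - 18527) + 10 = (4*26569 - 18527) + 10 = (106276 - 18527) + 10 = 87749 + 10 = 87759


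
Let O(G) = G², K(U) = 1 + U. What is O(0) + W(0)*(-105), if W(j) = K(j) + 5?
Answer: -630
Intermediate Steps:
W(j) = 6 + j (W(j) = (1 + j) + 5 = 6 + j)
O(0) + W(0)*(-105) = 0² + (6 + 0)*(-105) = 0 + 6*(-105) = 0 - 630 = -630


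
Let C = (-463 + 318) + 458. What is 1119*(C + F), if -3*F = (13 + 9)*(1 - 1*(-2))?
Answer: 325629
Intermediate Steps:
F = -22 (F = -(13 + 9)*(1 - 1*(-2))/3 = -22*(1 + 2)/3 = -22*3/3 = -1/3*66 = -22)
C = 313 (C = -145 + 458 = 313)
1119*(C + F) = 1119*(313 - 22) = 1119*291 = 325629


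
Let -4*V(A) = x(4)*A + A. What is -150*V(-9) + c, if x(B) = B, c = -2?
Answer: -3379/2 ≈ -1689.5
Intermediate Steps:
V(A) = -5*A/4 (V(A) = -(4*A + A)/4 = -5*A/4)
-150*V(-9) + c = -(-375)*(-9)/2 - 2 = -150*45/4 - 2 = -3375/2 - 2 = -3379/2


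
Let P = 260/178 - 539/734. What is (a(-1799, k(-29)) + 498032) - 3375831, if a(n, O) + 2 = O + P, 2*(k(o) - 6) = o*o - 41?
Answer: -187968658321/65326 ≈ -2.8774e+6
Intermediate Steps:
k(o) = -29/2 + o²/2 (k(o) = 6 + (o*o - 41)/2 = 6 + (o² - 41)/2 = 6 + (-41 + o²)/2 = 6 + (-41/2 + o²/2) = -29/2 + o²/2)
P = 47449/65326 (P = 260*(1/178) - 539*1/734 = 130/89 - 539/734 = 47449/65326 ≈ 0.72634)
a(n, O) = -83203/65326 + O (a(n, O) = -2 + (O + 47449/65326) = -2 + (47449/65326 + O) = -83203/65326 + O)
(a(-1799, k(-29)) + 498032) - 3375831 = ((-83203/65326 + (-29/2 + (½)*(-29)²)) + 498032) - 3375831 = ((-83203/65326 + (-29/2 + (½)*841)) + 498032) - 3375831 = ((-83203/65326 + (-29/2 + 841/2)) + 498032) - 3375831 = ((-83203/65326 + 406) + 498032) - 3375831 = (26439153/65326 + 498032) - 3375831 = 32560877585/65326 - 3375831 = -187968658321/65326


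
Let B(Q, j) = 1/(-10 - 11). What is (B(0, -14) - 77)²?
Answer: 2617924/441 ≈ 5936.3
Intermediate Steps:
B(Q, j) = -1/21 (B(Q, j) = 1/(-21) = -1/21)
(B(0, -14) - 77)² = (-1/21 - 77)² = (-1618/21)² = 2617924/441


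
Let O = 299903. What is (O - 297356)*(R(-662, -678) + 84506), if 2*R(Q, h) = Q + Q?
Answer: 213550668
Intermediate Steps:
R(Q, h) = Q (R(Q, h) = (Q + Q)/2 = (2*Q)/2 = Q)
(O - 297356)*(R(-662, -678) + 84506) = (299903 - 297356)*(-662 + 84506) = 2547*83844 = 213550668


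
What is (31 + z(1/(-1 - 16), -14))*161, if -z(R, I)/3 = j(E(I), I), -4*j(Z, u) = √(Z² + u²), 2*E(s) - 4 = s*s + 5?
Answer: 4991 + 483*√42809/8 ≈ 17483.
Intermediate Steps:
E(s) = 9/2 + s²/2 (E(s) = 2 + (s*s + 5)/2 = 2 + (s² + 5)/2 = 2 + (5 + s²)/2 = 2 + (5/2 + s²/2) = 9/2 + s²/2)
j(Z, u) = -√(Z² + u²)/4
z(R, I) = 3*√(I² + (9/2 + I²/2)²)/4 (z(R, I) = -(-3)*√((9/2 + I²/2)² + I²)/4 = -(-3)*√(I² + (9/2 + I²/2)²)/4 = 3*√(I² + (9/2 + I²/2)²)/4)
(31 + z(1/(-1 - 16), -14))*161 = (31 + 3*√(81 + (-14)⁴ + 22*(-14)²)/8)*161 = (31 + 3*√(81 + 38416 + 22*196)/8)*161 = (31 + 3*√(81 + 38416 + 4312)/8)*161 = (31 + 3*√42809/8)*161 = 4991 + 483*√42809/8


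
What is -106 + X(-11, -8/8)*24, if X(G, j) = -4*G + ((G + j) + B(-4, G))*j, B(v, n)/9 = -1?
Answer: 1454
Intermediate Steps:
B(v, n) = -9 (B(v, n) = 9*(-1) = -9)
X(G, j) = -4*G + j*(-9 + G + j) (X(G, j) = -4*G + ((G + j) - 9)*j = -4*G + (-9 + G + j)*j = -4*G + j*(-9 + G + j))
-106 + X(-11, -8/8)*24 = -106 + ((-8/8)² - (-72)/8 - 4*(-11) - (-88)/8)*24 = -106 + ((-8*⅛)² - (-72)/8 + 44 - (-88)/8)*24 = -106 + ((-1)² - 9*(-1) + 44 - 11*(-1))*24 = -106 + (1 + 9 + 44 + 11)*24 = -106 + 65*24 = -106 + 1560 = 1454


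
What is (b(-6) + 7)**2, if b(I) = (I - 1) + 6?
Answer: 36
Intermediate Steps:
b(I) = 5 + I (b(I) = (-1 + I) + 6 = 5 + I)
(b(-6) + 7)**2 = ((5 - 6) + 7)**2 = (-1 + 7)**2 = 6**2 = 36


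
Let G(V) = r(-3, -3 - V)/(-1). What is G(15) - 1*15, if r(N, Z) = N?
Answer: -12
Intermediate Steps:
G(V) = 3 (G(V) = -3/(-1) = -3*(-1) = 3)
G(15) - 1*15 = 3 - 1*15 = 3 - 15 = -12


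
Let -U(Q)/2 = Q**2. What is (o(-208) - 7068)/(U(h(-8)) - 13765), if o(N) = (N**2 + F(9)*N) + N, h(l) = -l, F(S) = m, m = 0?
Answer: -11996/4631 ≈ -2.5904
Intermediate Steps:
F(S) = 0
o(N) = N + N**2 (o(N) = (N**2 + 0*N) + N = (N**2 + 0) + N = N**2 + N = N + N**2)
U(Q) = -2*Q**2
(o(-208) - 7068)/(U(h(-8)) - 13765) = (-208*(1 - 208) - 7068)/(-2*(-1*(-8))**2 - 13765) = (-208*(-207) - 7068)/(-2*8**2 - 13765) = (43056 - 7068)/(-2*64 - 13765) = 35988/(-128 - 13765) = 35988/(-13893) = 35988*(-1/13893) = -11996/4631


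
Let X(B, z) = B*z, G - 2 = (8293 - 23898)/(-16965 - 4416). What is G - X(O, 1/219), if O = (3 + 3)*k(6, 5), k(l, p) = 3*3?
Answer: 3875933/1560813 ≈ 2.4833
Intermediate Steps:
k(l, p) = 9
G = 58367/21381 (G = 2 + (8293 - 23898)/(-16965 - 4416) = 2 - 15605/(-21381) = 2 - 15605*(-1/21381) = 2 + 15605/21381 = 58367/21381 ≈ 2.7299)
O = 54 (O = (3 + 3)*9 = 6*9 = 54)
G - X(O, 1/219) = 58367/21381 - 54/219 = 58367/21381 - 1*18/73 = 58367/21381 - 18/73 = 3875933/1560813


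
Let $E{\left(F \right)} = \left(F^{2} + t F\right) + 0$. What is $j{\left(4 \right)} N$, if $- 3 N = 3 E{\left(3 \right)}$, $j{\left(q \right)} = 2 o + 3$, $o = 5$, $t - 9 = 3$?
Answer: $-585$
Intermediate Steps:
$t = 12$ ($t = 9 + 3 = 12$)
$j{\left(q \right)} = 13$ ($j{\left(q \right)} = 2 \cdot 5 + 3 = 10 + 3 = 13$)
$E{\left(F \right)} = F^{2} + 12 F$ ($E{\left(F \right)} = \left(F^{2} + 12 F\right) + 0 = F^{2} + 12 F$)
$N = -45$ ($N = - \frac{3 \cdot 3 \left(12 + 3\right)}{3} = - \frac{3 \cdot 3 \cdot 15}{3} = - \frac{3 \cdot 45}{3} = \left(- \frac{1}{3}\right) 135 = -45$)
$j{\left(4 \right)} N = 13 \left(-45\right) = -585$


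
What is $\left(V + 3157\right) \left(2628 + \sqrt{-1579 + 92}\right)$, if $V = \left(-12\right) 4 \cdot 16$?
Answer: $6278292 + 2389 i \sqrt{1487} \approx 6.2783 \cdot 10^{6} + 92124.0 i$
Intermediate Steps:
$V = -768$ ($V = \left(-48\right) 16 = -768$)
$\left(V + 3157\right) \left(2628 + \sqrt{-1579 + 92}\right) = \left(-768 + 3157\right) \left(2628 + \sqrt{-1579 + 92}\right) = 2389 \left(2628 + \sqrt{-1487}\right) = 2389 \left(2628 + i \sqrt{1487}\right) = 6278292 + 2389 i \sqrt{1487}$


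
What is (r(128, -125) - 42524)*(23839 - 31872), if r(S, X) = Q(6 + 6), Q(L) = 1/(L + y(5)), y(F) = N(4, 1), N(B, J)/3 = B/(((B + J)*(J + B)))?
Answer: 106577530279/312 ≈ 3.4159e+8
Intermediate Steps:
N(B, J) = 3*B/(B + J)² (N(B, J) = 3*(B/(((B + J)*(J + B)))) = 3*(B/(((B + J)*(B + J)))) = 3*(B/((B + J)²)) = 3*(B/(B + J)²) = 3*B/(B + J)²)
y(F) = 12/25 (y(F) = 3*4/(4 + 1)² = 3*4/5² = 3*4*(1/25) = 12/25)
Q(L) = 1/(12/25 + L) (Q(L) = 1/(L + 12/25) = 1/(12/25 + L))
r(S, X) = 25/312 (r(S, X) = 25/(12 + 25*(6 + 6)) = 25/(12 + 25*12) = 25/(12 + 300) = 25/312)
(r(128, -125) - 42524)*(23839 - 31872) = (25/312 - 42524)*(23839 - 31872) = -13267463/312*(-8033) = 106577530279/312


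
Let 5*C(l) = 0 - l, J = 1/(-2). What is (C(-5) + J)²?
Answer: ¼ ≈ 0.25000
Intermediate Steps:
J = -½ ≈ -0.50000
C(l) = -l/5 (C(l) = (0 - l)/5 = (-l)/5 = -l/5)
(C(-5) + J)² = (-⅕*(-5) - ½)² = (1 - ½)² = (½)² = ¼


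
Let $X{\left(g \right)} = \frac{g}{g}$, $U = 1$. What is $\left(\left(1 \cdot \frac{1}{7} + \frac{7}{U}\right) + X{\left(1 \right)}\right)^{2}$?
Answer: $\frac{3249}{49} \approx 66.306$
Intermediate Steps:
$X{\left(g \right)} = 1$
$\left(\left(1 \cdot \frac{1}{7} + \frac{7}{U}\right) + X{\left(1 \right)}\right)^{2} = \left(\left(1 \cdot \frac{1}{7} + \frac{7}{1}\right) + 1\right)^{2} = \left(\left(1 \cdot \frac{1}{7} + 7 \cdot 1\right) + 1\right)^{2} = \left(\left(\frac{1}{7} + 7\right) + 1\right)^{2} = \left(\frac{50}{7} + 1\right)^{2} = \left(\frac{57}{7}\right)^{2} = \frac{3249}{49}$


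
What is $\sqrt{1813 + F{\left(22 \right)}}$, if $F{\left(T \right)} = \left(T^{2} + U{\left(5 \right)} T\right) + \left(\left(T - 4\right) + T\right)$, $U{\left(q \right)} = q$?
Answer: $\sqrt{2447} \approx 49.467$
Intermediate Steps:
$F{\left(T \right)} = -4 + T^{2} + 7 T$ ($F{\left(T \right)} = \left(T^{2} + 5 T\right) + \left(\left(T - 4\right) + T\right) = \left(T^{2} + 5 T\right) + \left(\left(-4 + T\right) + T\right) = \left(T^{2} + 5 T\right) + \left(-4 + 2 T\right) = -4 + T^{2} + 7 T$)
$\sqrt{1813 + F{\left(22 \right)}} = \sqrt{1813 + \left(-4 + 22^{2} + 7 \cdot 22\right)} = \sqrt{1813 + \left(-4 + 484 + 154\right)} = \sqrt{1813 + 634} = \sqrt{2447}$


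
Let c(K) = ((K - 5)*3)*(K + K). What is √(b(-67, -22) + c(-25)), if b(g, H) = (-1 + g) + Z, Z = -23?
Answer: √4409 ≈ 66.400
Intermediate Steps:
c(K) = 2*K*(-15 + 3*K) (c(K) = ((-5 + K)*3)*(2*K) = (-15 + 3*K)*(2*K) = 2*K*(-15 + 3*K))
b(g, H) = -24 + g (b(g, H) = (-1 + g) - 23 = -24 + g)
√(b(-67, -22) + c(-25)) = √((-24 - 67) + 6*(-25)*(-5 - 25)) = √(-91 + 6*(-25)*(-30)) = √(-91 + 4500) = √4409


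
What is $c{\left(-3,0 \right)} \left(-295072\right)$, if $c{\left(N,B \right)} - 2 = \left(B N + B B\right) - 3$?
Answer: $295072$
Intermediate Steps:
$c{\left(N,B \right)} = -1 + B^{2} + B N$ ($c{\left(N,B \right)} = 2 - \left(3 - B B - B N\right) = 2 - \left(3 - B^{2} - B N\right) = 2 + \left(-3 + B^{2} + B N\right) = -1 + B^{2} + B N$)
$c{\left(-3,0 \right)} \left(-295072\right) = \left(-1 + 0^{2} + 0 \left(-3\right)\right) \left(-295072\right) = \left(-1 + 0 + 0\right) \left(-295072\right) = \left(-1\right) \left(-295072\right) = 295072$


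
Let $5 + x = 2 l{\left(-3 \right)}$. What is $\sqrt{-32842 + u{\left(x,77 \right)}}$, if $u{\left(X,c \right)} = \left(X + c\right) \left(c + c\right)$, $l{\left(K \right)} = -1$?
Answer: $i \sqrt{22062} \approx 148.53 i$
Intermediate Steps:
$x = -7$ ($x = -5 + 2 \left(-1\right) = -5 - 2 = -7$)
$u{\left(X,c \right)} = 2 c \left(X + c\right)$ ($u{\left(X,c \right)} = \left(X + c\right) 2 c = 2 c \left(X + c\right)$)
$\sqrt{-32842 + u{\left(x,77 \right)}} = \sqrt{-32842 + 2 \cdot 77 \left(-7 + 77\right)} = \sqrt{-32842 + 2 \cdot 77 \cdot 70} = \sqrt{-32842 + 10780} = \sqrt{-22062} = i \sqrt{22062}$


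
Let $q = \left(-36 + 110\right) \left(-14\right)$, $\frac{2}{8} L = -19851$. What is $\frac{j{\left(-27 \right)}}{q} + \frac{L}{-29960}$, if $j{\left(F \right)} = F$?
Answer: $\frac{211917}{79180} \approx 2.6764$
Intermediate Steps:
$L = -79404$ ($L = 4 \left(-19851\right) = -79404$)
$q = -1036$ ($q = 74 \left(-14\right) = -1036$)
$\frac{j{\left(-27 \right)}}{q} + \frac{L}{-29960} = - \frac{27}{-1036} - \frac{79404}{-29960} = \left(-27\right) \left(- \frac{1}{1036}\right) - - \frac{19851}{7490} = \frac{27}{1036} + \frac{19851}{7490} = \frac{211917}{79180}$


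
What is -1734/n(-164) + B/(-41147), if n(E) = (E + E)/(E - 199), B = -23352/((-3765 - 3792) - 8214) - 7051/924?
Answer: -102115836981337/53212205634 ≈ -1919.0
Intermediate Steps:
B = -387983/63084 (B = -23352/(-7557 - 8214) - 7051*1/924 = -23352/(-15771) - 641/84 = -23352*(-1/15771) - 641/84 = 1112/751 - 641/84 = -387983/63084 ≈ -6.1503)
n(E) = 2*E/(-199 + E) (n(E) = (2*E)/(-199 + E) = 2*E/(-199 + E))
-1734/n(-164) + B/(-41147) = -1734/(2*(-164)/(-199 - 164)) - 387983/63084/(-41147) = -1734/(2*(-164)/(-363)) - 387983/63084*(-1/41147) = -1734/(2*(-164)*(-1/363)) + 387983/2595717348 = -1734/328/363 + 387983/2595717348 = -1734*363/328 + 387983/2595717348 = -314721/164 + 387983/2595717348 = -102115836981337/53212205634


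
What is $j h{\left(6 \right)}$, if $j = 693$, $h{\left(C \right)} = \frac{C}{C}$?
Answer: $693$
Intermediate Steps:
$h{\left(C \right)} = 1$
$j h{\left(6 \right)} = 693 \cdot 1 = 693$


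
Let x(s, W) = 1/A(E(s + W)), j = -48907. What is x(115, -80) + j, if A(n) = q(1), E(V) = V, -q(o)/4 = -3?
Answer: -586883/12 ≈ -48907.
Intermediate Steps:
q(o) = 12 (q(o) = -4*(-3) = 12)
A(n) = 12
x(s, W) = 1/12
x(115, -80) + j = 1/12 - 48907 = -586883/12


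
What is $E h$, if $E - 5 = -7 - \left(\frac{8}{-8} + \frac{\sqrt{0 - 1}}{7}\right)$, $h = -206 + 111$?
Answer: $95 + \frac{95 i}{7} \approx 95.0 + 13.571 i$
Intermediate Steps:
$h = -95$
$E = -1 - \frac{i}{7}$ ($E = 5 - \left(7 - 1 + \frac{\sqrt{0 - 1}}{7}\right) = 5 - \left(7 - 1 + \sqrt{-1} \cdot \frac{1}{7}\right) = 5 - \left(6 + i \frac{1}{7}\right) = 5 - \left(6 + \frac{i}{7}\right) = -1 - \frac{i}{7} \approx -1.0 - 0.14286 i$)
$E h = \left(-1 - \frac{i}{7}\right) \left(-95\right) = 95 + \frac{95 i}{7}$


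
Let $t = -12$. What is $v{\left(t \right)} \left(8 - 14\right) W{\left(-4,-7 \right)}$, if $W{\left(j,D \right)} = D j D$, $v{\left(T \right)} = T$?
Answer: $-14112$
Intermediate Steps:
$W{\left(j,D \right)} = j D^{2}$
$v{\left(t \right)} \left(8 - 14\right) W{\left(-4,-7 \right)} = - 12 \left(8 - 14\right) \left(- 4 \left(-7\right)^{2}\right) = - 12 \left(8 - 14\right) \left(\left(-4\right) 49\right) = \left(-12\right) \left(-6\right) \left(-196\right) = 72 \left(-196\right) = -14112$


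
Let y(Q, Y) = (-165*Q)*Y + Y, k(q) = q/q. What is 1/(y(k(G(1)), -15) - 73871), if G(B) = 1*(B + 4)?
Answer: -1/71411 ≈ -1.4003e-5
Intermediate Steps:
G(B) = 4 + B (G(B) = 1*(4 + B) = 4 + B)
k(q) = 1
y(Q, Y) = Y - 165*Q*Y (y(Q, Y) = -165*Q*Y + Y = Y - 165*Q*Y)
1/(y(k(G(1)), -15) - 73871) = 1/(-15*(1 - 165*1) - 73871) = 1/(-15*(1 - 165) - 73871) = 1/(-15*(-164) - 73871) = 1/(2460 - 73871) = 1/(-71411) = -1/71411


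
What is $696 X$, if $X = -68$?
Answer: $-47328$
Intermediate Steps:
$696 X = 696 \left(-68\right) = -47328$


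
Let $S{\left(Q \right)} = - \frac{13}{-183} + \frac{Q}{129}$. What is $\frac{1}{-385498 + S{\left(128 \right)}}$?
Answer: $- \frac{2623}{1011158465} \approx -2.5941 \cdot 10^{-6}$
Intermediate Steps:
$S{\left(Q \right)} = \frac{13}{183} + \frac{Q}{129}$ ($S{\left(Q \right)} = \left(-13\right) \left(- \frac{1}{183}\right) + Q \frac{1}{129} = \frac{13}{183} + \frac{Q}{129}$)
$\frac{1}{-385498 + S{\left(128 \right)}} = \frac{1}{-385498 + \left(\frac{13}{183} + \frac{1}{129} \cdot 128\right)} = \frac{1}{-385498 + \left(\frac{13}{183} + \frac{128}{129}\right)} = \frac{1}{-385498 + \frac{2789}{2623}} = \frac{1}{- \frac{1011158465}{2623}} = - \frac{2623}{1011158465}$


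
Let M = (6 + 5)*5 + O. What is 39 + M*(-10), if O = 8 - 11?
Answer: -481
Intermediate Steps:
O = -3
M = 52 (M = (6 + 5)*5 - 3 = 11*5 - 3 = 55 - 3 = 52)
39 + M*(-10) = 39 + 52*(-10) = 39 - 520 = -481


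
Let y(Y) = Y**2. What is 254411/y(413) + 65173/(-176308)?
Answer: 33738201151/30072679252 ≈ 1.1219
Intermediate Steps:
254411/y(413) + 65173/(-176308) = 254411/(413**2) + 65173/(-176308) = 254411/170569 + 65173*(-1/176308) = 254411*(1/170569) - 65173/176308 = 254411/170569 - 65173/176308 = 33738201151/30072679252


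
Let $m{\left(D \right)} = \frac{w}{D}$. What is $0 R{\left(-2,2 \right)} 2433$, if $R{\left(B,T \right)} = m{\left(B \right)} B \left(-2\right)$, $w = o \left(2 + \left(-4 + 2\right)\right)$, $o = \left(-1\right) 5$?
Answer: $0$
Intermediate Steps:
$o = -5$
$w = 0$ ($w = - 5 \left(2 + \left(-4 + 2\right)\right) = - 5 \left(2 - 2\right) = \left(-5\right) 0 = 0$)
$m{\left(D \right)} = 0$ ($m{\left(D \right)} = \frac{0}{D} = 0$)
$R{\left(B,T \right)} = 0$ ($R{\left(B,T \right)} = 0 B \left(-2\right) = 0 \left(-2\right) = 0$)
$0 R{\left(-2,2 \right)} 2433 = 0 \cdot 0 \cdot 2433 = 0 \cdot 2433 = 0$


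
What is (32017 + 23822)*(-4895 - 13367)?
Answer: -1019731818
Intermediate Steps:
(32017 + 23822)*(-4895 - 13367) = 55839*(-18262) = -1019731818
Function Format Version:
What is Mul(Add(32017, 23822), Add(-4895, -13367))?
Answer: -1019731818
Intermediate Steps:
Mul(Add(32017, 23822), Add(-4895, -13367)) = Mul(55839, -18262) = -1019731818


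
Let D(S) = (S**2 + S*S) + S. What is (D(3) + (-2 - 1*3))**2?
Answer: 256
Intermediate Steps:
D(S) = S + 2*S**2 (D(S) = (S**2 + S**2) + S = 2*S**2 + S = S + 2*S**2)
(D(3) + (-2 - 1*3))**2 = (3*(1 + 2*3) + (-2 - 1*3))**2 = (3*(1 + 6) + (-2 - 3))**2 = (3*7 - 5)**2 = (21 - 5)**2 = 16**2 = 256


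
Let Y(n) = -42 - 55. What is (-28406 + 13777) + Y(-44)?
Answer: -14726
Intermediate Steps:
Y(n) = -97
(-28406 + 13777) + Y(-44) = (-28406 + 13777) - 97 = -14629 - 97 = -14726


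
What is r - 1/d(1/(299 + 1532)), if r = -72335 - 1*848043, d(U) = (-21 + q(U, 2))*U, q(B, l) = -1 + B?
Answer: -37070393657/40281 ≈ -9.2030e+5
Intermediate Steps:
d(U) = U*(-22 + U) (d(U) = (-21 + (-1 + U))*U = (-22 + U)*U = U*(-22 + U))
r = -920378 (r = -72335 - 848043 = -920378)
r - 1/d(1/(299 + 1532)) = -920378 - 1/((-22 + 1/(299 + 1532))/(299 + 1532)) = -920378 - 1/((-22 + 1/1831)/1831) = -920378 - 1/((1/1831)*(-40281/1831)) = -920378 - 1/(-40281/3352561) = -920378 - 1*(-3352561/40281) = -920378 + 3352561/40281 = -37070393657/40281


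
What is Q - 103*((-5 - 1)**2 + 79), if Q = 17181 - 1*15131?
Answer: -9795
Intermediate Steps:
Q = 2050 (Q = 17181 - 15131 = 2050)
Q - 103*((-5 - 1)**2 + 79) = 2050 - 103*((-5 - 1)**2 + 79) = 2050 - 103*((-6)**2 + 79) = 2050 - 103*(36 + 79) = 2050 - 103*115 = 2050 - 11845 = -9795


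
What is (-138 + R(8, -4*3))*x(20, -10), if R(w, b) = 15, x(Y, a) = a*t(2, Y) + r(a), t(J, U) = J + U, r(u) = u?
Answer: 28290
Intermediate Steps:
x(Y, a) = a + a*(2 + Y) (x(Y, a) = a*(2 + Y) + a = a + a*(2 + Y))
(-138 + R(8, -4*3))*x(20, -10) = (-138 + 15)*(-10*(3 + 20)) = -(-1230)*23 = -123*(-230) = 28290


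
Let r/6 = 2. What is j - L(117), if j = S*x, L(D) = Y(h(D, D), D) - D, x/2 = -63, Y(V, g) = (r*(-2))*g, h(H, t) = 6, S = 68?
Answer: -5643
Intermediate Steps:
r = 12 (r = 6*2 = 12)
Y(V, g) = -24*g (Y(V, g) = (12*(-2))*g = -24*g)
x = -126 (x = 2*(-63) = -126)
L(D) = -25*D (L(D) = -24*D - D = -25*D)
j = -8568 (j = 68*(-126) = -8568)
j - L(117) = -8568 - (-25)*117 = -8568 - 1*(-2925) = -8568 + 2925 = -5643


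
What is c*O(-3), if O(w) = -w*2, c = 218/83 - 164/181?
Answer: 155076/15023 ≈ 10.323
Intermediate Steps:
c = 25846/15023 (c = 218*(1/83) - 164*1/181 = 218/83 - 164/181 = 25846/15023 ≈ 1.7204)
O(w) = -2*w
c*O(-3) = 25846*(-2*(-3))/15023 = (25846/15023)*6 = 155076/15023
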